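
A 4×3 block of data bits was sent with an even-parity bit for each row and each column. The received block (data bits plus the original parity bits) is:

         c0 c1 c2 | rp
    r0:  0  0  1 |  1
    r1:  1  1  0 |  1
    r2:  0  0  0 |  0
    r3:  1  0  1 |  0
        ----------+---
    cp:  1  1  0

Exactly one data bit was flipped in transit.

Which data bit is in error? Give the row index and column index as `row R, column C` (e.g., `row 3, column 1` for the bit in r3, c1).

Recompute each row's even parity and compare to rp:
  r0: data parity 1, sent rp 1 → ok
  r1: data parity 0, sent rp 1 → mismatch
  r2: data parity 0, sent rp 0 → ok
  r3: data parity 0, sent rp 0 → ok
Recompute each column's even parity and compare to cp:
  c0: data parity 0, sent cp 1 → mismatch
  c1: data parity 1, sent cp 1 → ok
  c2: data parity 0, sent cp 0 → ok
Exactly one row (r1) and one column (c0) fail → the flipped bit is at their intersection.

row 1, column 0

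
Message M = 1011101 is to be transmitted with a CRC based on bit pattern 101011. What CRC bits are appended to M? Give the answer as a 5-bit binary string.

10011

Append 5 zeros: 101110100000. Divide by 101011 (XOR where the leading bit is 1):
  pos 0: 101110 XOR 101011 = 000101
  pos 3: 101100 XOR 101011 = 000111
  pos 6: 111000 XOR 101011 = 010011
Remainder (last 5 bits) = 10011. This is the CRC / FCS.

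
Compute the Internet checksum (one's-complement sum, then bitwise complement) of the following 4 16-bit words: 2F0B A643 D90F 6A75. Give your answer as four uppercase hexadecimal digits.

One's-complement addition (fold any carry out of bit 15 back into bit 0):
  0x2F0B + 0xA643 = 0x0D54E
  0xD54E + 0xD90F = 0x1AE5D → wrap carry → 0xAE5E
  0xAE5E + 0x6A75 = 0x118D3 → wrap carry → 0x18D4
One's-complement sum = 0x18D4.
Checksum = ~0x18D4 & 0xFFFF = 0xE72B.

E72B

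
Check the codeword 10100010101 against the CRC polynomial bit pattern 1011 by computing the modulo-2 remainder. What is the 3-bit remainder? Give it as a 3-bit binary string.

Modulo-2 division of 10100010101 by 1011:
  pos 0: 1010 XOR 1011 = 0001
  pos 3: 1001 XOR 1011 = 0010
  pos 5: 1001 XOR 1011 = 0010
  pos 7: 1001 XOR 1011 = 0010
Remainder = 010 (nonzero — an error is detected).

010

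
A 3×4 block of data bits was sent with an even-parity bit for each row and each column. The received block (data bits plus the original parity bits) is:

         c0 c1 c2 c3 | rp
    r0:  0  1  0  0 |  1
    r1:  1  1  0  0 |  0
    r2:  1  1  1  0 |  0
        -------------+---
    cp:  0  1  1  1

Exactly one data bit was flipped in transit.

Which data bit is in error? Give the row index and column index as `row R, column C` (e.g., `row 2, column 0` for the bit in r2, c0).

Recompute each row's even parity and compare to rp:
  r0: data parity 1, sent rp 1 → ok
  r1: data parity 0, sent rp 0 → ok
  r2: data parity 1, sent rp 0 → mismatch
Recompute each column's even parity and compare to cp:
  c0: data parity 0, sent cp 0 → ok
  c1: data parity 1, sent cp 1 → ok
  c2: data parity 1, sent cp 1 → ok
  c3: data parity 0, sent cp 1 → mismatch
Exactly one row (r2) and one column (c3) fail → the flipped bit is at their intersection.

row 2, column 3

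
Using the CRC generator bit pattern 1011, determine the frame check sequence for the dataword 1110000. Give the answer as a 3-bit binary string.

Append 3 zeros: 1110000000. Divide by 1011 (XOR where the leading bit is 1):
  pos 0: 1110 XOR 1011 = 0101
  pos 1: 1010 XOR 1011 = 0001
  pos 4: 1000 XOR 1011 = 0011
  pos 6: 1100 XOR 1011 = 0111
Remainder (last 3 bits) = 111. This is the CRC / FCS.

111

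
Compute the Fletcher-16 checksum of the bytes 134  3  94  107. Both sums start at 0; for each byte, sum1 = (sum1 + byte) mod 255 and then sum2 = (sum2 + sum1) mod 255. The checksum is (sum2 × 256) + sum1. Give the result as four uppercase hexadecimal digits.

Running sums (mod 255):
  after byte 0 (134): sum1=134, sum2=134
  after byte 1 (3): sum1=137, sum2=16
  after byte 2 (94): sum1=231, sum2=247
  after byte 3 (107): sum1=83, sum2=75
Checksum = sum2·256 + sum1 = 75·256 + 83 = 19283 = 0x4B53.

4B53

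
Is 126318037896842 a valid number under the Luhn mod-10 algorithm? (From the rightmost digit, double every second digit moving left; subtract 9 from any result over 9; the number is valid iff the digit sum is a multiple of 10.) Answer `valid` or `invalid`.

From the right, keep odd positions and double even positions (subtract 9 from any doubled value over 9):
  doubled (positions 2,4,...): 8 3 7 6 7 6 4 → sum 41
  kept (positions 1,3,...): 2 8 9 7 0 1 6 1 → sum 34
Total = 75.
75 mod 10 = 5, so the number is invalid.

invalid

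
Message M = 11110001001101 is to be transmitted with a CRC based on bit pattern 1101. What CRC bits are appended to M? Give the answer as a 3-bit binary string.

Append 3 zeros: 11110001001101000. Divide by 1101 (XOR where the leading bit is 1):
  pos 0: 1111 XOR 1101 = 0010
  pos 2: 1000 XOR 1101 = 0101
  pos 3: 1010 XOR 1101 = 0111
  pos 4: 1111 XOR 1101 = 0010
  pos 6: 1000 XOR 1101 = 0101
  pos 7: 1011 XOR 1101 = 0110
  pos 8: 1101 XOR 1101 = 0000
  pos 13: 1000 XOR 1101 = 0101
Remainder (last 3 bits) = 101. This is the CRC / FCS.

101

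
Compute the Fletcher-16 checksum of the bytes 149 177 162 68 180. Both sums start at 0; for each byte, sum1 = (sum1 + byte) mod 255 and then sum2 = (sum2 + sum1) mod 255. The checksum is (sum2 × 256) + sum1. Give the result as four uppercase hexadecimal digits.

Running sums (mod 255):
  after byte 0 (149): sum1=149, sum2=149
  after byte 1 (177): sum1=71, sum2=220
  after byte 2 (162): sum1=233, sum2=198
  after byte 3 (68): sum1=46, sum2=244
  after byte 4 (180): sum1=226, sum2=215
Checksum = sum2·256 + sum1 = 215·256 + 226 = 55266 = 0xD7E2.

D7E2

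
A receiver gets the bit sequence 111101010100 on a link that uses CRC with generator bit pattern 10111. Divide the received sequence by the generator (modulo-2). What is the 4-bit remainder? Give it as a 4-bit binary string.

Modulo-2 division of 111101010100 by 10111:
  pos 0: 11110 XOR 10111 = 01001
  pos 1: 10011 XOR 10111 = 00100
  pos 3: 10001 XOR 10111 = 00110
  pos 5: 11001 XOR 10111 = 01110
  pos 6: 11100 XOR 10111 = 01011
  pos 7: 10110 XOR 10111 = 00001
Remainder = 0001 (nonzero — an error is detected).

0001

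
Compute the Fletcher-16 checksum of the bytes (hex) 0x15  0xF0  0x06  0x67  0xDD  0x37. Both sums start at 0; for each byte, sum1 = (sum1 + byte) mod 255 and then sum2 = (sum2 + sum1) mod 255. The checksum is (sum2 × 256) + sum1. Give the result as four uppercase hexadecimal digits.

7488

Running sums (mod 255):
  after byte 0 (0x15): sum1=21, sum2=21
  after byte 1 (0xF0): sum1=6, sum2=27
  after byte 2 (0x06): sum1=12, sum2=39
  after byte 3 (0x67): sum1=115, sum2=154
  after byte 4 (0xDD): sum1=81, sum2=235
  after byte 5 (0x37): sum1=136, sum2=116
Checksum = sum2·256 + sum1 = 116·256 + 136 = 29832 = 0x7488.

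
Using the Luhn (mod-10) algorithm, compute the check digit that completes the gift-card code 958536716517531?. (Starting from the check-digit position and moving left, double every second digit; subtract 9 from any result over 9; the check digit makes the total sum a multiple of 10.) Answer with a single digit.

Partial digits right→left: 1 3 5 7 1 5 6 1 7 6 3 5 8 5 9
Double every second digit counting from the check-digit position (so the 1st, 3rd, 5th, ... of the partial from the right).
  doubled (with −9 where >9): 2 1 2 3 5 6 7 9 → sum 35
  kept as-is: 3 7 5 1 6 5 5 → sum 32
Total = 35 + 32 = 67.
Check digit = (10 − (67 mod 10)) mod 10 = 3.

3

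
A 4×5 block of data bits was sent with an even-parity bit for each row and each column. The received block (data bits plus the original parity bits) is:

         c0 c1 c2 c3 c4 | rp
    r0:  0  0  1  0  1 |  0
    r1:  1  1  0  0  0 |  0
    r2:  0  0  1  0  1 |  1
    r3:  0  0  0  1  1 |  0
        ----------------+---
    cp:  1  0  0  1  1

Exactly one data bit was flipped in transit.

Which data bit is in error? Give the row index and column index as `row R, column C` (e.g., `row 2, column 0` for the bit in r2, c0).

Recompute each row's even parity and compare to rp:
  r0: data parity 0, sent rp 0 → ok
  r1: data parity 0, sent rp 0 → ok
  r2: data parity 0, sent rp 1 → mismatch
  r3: data parity 0, sent rp 0 → ok
Recompute each column's even parity and compare to cp:
  c0: data parity 1, sent cp 1 → ok
  c1: data parity 1, sent cp 0 → mismatch
  c2: data parity 0, sent cp 0 → ok
  c3: data parity 1, sent cp 1 → ok
  c4: data parity 1, sent cp 1 → ok
Exactly one row (r2) and one column (c1) fail → the flipped bit is at their intersection.

row 2, column 1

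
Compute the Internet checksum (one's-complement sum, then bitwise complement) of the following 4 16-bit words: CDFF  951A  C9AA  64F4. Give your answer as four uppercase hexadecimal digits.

One's-complement addition (fold any carry out of bit 15 back into bit 0):
  0xCDFF + 0x951A = 0x16319 → wrap carry → 0x631A
  0x631A + 0xC9AA = 0x12CC4 → wrap carry → 0x2CC5
  0x2CC5 + 0x64F4 = 0x091B9
One's-complement sum = 0x91B9.
Checksum = ~0x91B9 & 0xFFFF = 0x6E46.

6E46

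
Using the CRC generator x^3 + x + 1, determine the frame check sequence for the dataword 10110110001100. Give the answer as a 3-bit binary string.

Append 3 zeros: 10110110001100000. Divide by 1011 (XOR where the leading bit is 1):
  pos 0: 1011 XOR 1011 = 0000
  pos 5: 1100 XOR 1011 = 0111
  pos 6: 1110 XOR 1011 = 0101
  pos 7: 1011 XOR 1011 = 0000
  pos 11: 1000 XOR 1011 = 0011
  pos 13: 1100 XOR 1011 = 0111
Remainder (last 3 bits) = 111. This is the CRC / FCS.

111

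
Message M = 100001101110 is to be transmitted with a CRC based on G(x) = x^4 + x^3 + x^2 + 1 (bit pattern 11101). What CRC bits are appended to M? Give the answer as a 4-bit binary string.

0110

Append 4 zeros: 1000011011100000. Divide by 11101 (XOR where the leading bit is 1):
  pos 0: 10000 XOR 11101 = 01101
  pos 1: 11011 XOR 11101 = 00110
  pos 3: 11010 XOR 11101 = 00111
  pos 5: 11111 XOR 11101 = 00010
  pos 8: 10100 XOR 11101 = 01001
  pos 9: 10010 XOR 11101 = 01111
  pos 10: 11110 XOR 11101 = 00011
Remainder (last 4 bits) = 0110. This is the CRC / FCS.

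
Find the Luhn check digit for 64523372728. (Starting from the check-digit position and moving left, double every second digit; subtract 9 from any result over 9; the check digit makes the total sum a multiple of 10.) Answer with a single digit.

Partial digits right→left: 8 2 7 2 7 3 3 2 5 4 6
Double every second digit counting from the check-digit position (so the 1st, 3rd, 5th, ... of the partial from the right).
  doubled (with −9 where >9): 7 5 5 6 1 3 → sum 27
  kept as-is: 2 2 3 2 4 → sum 13
Total = 27 + 13 = 40.
Check digit = (10 − (40 mod 10)) mod 10 = 0.

0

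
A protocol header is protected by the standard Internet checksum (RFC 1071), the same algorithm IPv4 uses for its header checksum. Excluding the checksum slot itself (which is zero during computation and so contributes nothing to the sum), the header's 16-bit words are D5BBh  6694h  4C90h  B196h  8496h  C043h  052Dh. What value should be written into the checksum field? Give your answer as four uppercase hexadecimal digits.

7B81

One's-complement addition (fold any carry out of bit 15 back into bit 0):
  0xD5BB + 0x6694 = 0x13C4F → wrap carry → 0x3C50
  0x3C50 + 0x4C90 = 0x088E0
  0x88E0 + 0xB196 = 0x13A76 → wrap carry → 0x3A77
  0x3A77 + 0x8496 = 0x0BF0D
  0xBF0D + 0xC043 = 0x17F50 → wrap carry → 0x7F51
  0x7F51 + 0x052D = 0x0847E
One's-complement sum = 0x847E.
Checksum = ~0x847E & 0xFFFF = 0x7B81.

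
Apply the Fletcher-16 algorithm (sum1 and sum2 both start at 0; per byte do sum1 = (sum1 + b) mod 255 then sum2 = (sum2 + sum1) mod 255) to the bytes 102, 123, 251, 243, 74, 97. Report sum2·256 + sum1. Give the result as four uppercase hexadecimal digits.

917D

Running sums (mod 255):
  after byte 0 (102): sum1=102, sum2=102
  after byte 1 (123): sum1=225, sum2=72
  after byte 2 (251): sum1=221, sum2=38
  after byte 3 (243): sum1=209, sum2=247
  after byte 4 (74): sum1=28, sum2=20
  after byte 5 (97): sum1=125, sum2=145
Checksum = sum2·256 + sum1 = 145·256 + 125 = 37245 = 0x917D.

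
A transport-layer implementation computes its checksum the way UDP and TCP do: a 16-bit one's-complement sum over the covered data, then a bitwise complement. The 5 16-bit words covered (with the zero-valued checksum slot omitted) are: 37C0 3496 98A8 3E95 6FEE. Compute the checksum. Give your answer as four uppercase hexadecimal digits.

One's-complement addition (fold any carry out of bit 15 back into bit 0):
  0x37C0 + 0x3496 = 0x06C56
  0x6C56 + 0x98A8 = 0x104FE → wrap carry → 0x04FF
  0x04FF + 0x3E95 = 0x04394
  0x4394 + 0x6FEE = 0x0B382
One's-complement sum = 0xB382.
Checksum = ~0xB382 & 0xFFFF = 0x4C7D.

4C7D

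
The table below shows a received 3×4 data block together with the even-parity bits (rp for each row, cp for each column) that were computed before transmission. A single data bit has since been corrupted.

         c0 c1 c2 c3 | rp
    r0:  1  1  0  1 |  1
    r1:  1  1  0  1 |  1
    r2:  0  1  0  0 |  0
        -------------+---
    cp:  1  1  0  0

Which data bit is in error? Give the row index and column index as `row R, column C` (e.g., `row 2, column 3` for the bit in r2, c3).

Recompute each row's even parity and compare to rp:
  r0: data parity 1, sent rp 1 → ok
  r1: data parity 1, sent rp 1 → ok
  r2: data parity 1, sent rp 0 → mismatch
Recompute each column's even parity and compare to cp:
  c0: data parity 0, sent cp 1 → mismatch
  c1: data parity 1, sent cp 1 → ok
  c2: data parity 0, sent cp 0 → ok
  c3: data parity 0, sent cp 0 → ok
Exactly one row (r2) and one column (c0) fail → the flipped bit is at their intersection.

row 2, column 0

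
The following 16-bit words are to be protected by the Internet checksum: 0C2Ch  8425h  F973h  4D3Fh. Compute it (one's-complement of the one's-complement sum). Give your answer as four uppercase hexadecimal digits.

28FB

One's-complement addition (fold any carry out of bit 15 back into bit 0):
  0x0C2C + 0x8425 = 0x09051
  0x9051 + 0xF973 = 0x189C4 → wrap carry → 0x89C5
  0x89C5 + 0x4D3F = 0x0D704
One's-complement sum = 0xD704.
Checksum = ~0xD704 & 0xFFFF = 0x28FB.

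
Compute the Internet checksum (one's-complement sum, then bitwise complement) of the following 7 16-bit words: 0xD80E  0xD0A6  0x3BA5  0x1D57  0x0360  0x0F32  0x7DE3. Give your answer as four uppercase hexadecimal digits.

6DD8

One's-complement addition (fold any carry out of bit 15 back into bit 0):
  0xD80E + 0xD0A6 = 0x1A8B4 → wrap carry → 0xA8B5
  0xA8B5 + 0x3BA5 = 0x0E45A
  0xE45A + 0x1D57 = 0x101B1 → wrap carry → 0x01B2
  0x01B2 + 0x0360 = 0x00512
  0x0512 + 0x0F32 = 0x01444
  0x1444 + 0x7DE3 = 0x09227
One's-complement sum = 0x9227.
Checksum = ~0x9227 & 0xFFFF = 0x6DD8.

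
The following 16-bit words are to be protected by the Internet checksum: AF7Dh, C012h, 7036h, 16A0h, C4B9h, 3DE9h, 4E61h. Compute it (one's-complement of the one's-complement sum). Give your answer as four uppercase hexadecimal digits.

B894

One's-complement addition (fold any carry out of bit 15 back into bit 0):
  0xAF7D + 0xC012 = 0x16F8F → wrap carry → 0x6F90
  0x6F90 + 0x7036 = 0x0DFC6
  0xDFC6 + 0x16A0 = 0x0F666
  0xF666 + 0xC4B9 = 0x1BB1F → wrap carry → 0xBB20
  0xBB20 + 0x3DE9 = 0x0F909
  0xF909 + 0x4E61 = 0x1476A → wrap carry → 0x476B
One's-complement sum = 0x476B.
Checksum = ~0x476B & 0xFFFF = 0xB894.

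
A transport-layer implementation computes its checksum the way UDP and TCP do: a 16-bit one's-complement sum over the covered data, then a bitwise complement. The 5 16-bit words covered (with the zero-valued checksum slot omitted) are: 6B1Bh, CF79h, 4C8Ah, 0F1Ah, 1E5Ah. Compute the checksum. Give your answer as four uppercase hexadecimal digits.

4B6C

One's-complement addition (fold any carry out of bit 15 back into bit 0):
  0x6B1B + 0xCF79 = 0x13A94 → wrap carry → 0x3A95
  0x3A95 + 0x4C8A = 0x0871F
  0x871F + 0x0F1A = 0x09639
  0x9639 + 0x1E5A = 0x0B493
One's-complement sum = 0xB493.
Checksum = ~0xB493 & 0xFFFF = 0x4B6C.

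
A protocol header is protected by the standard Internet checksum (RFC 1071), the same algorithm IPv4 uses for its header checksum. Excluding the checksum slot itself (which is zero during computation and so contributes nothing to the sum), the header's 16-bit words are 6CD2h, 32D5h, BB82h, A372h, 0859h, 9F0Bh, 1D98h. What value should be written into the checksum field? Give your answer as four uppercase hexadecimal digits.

3C66

One's-complement addition (fold any carry out of bit 15 back into bit 0):
  0x6CD2 + 0x32D5 = 0x09FA7
  0x9FA7 + 0xBB82 = 0x15B29 → wrap carry → 0x5B2A
  0x5B2A + 0xA372 = 0x0FE9C
  0xFE9C + 0x0859 = 0x106F5 → wrap carry → 0x06F6
  0x06F6 + 0x9F0B = 0x0A601
  0xA601 + 0x1D98 = 0x0C399
One's-complement sum = 0xC399.
Checksum = ~0xC399 & 0xFFFF = 0x3C66.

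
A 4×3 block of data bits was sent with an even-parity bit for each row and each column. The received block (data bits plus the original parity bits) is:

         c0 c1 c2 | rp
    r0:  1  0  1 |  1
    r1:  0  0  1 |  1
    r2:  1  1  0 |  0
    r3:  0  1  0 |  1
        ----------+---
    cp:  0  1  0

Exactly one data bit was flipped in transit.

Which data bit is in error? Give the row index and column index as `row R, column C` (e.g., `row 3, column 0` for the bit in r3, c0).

Recompute each row's even parity and compare to rp:
  r0: data parity 0, sent rp 1 → mismatch
  r1: data parity 1, sent rp 1 → ok
  r2: data parity 0, sent rp 0 → ok
  r3: data parity 1, sent rp 1 → ok
Recompute each column's even parity and compare to cp:
  c0: data parity 0, sent cp 0 → ok
  c1: data parity 0, sent cp 1 → mismatch
  c2: data parity 0, sent cp 0 → ok
Exactly one row (r0) and one column (c1) fail → the flipped bit is at their intersection.

row 0, column 1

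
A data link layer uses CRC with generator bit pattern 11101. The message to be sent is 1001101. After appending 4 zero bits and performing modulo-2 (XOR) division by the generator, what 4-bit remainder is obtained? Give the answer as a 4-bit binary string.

Append 4 zeros: 10011010000. Divide by 11101 (XOR where the leading bit is 1):
  pos 0: 10011 XOR 11101 = 01110
  pos 1: 11100 XOR 11101 = 00001
  pos 5: 11000 XOR 11101 = 00101
Remainder (last 4 bits) = 1010. This is the CRC / FCS.

1010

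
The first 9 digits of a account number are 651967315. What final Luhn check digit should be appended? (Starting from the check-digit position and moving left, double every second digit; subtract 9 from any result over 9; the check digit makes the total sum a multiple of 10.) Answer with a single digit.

3

Partial digits right→left: 5 1 3 7 6 9 1 5 6
Double every second digit counting from the check-digit position (so the 1st, 3rd, 5th, ... of the partial from the right).
  doubled (with −9 where >9): 1 6 3 2 3 → sum 15
  kept as-is: 1 7 9 5 → sum 22
Total = 15 + 22 = 37.
Check digit = (10 − (37 mod 10)) mod 10 = 3.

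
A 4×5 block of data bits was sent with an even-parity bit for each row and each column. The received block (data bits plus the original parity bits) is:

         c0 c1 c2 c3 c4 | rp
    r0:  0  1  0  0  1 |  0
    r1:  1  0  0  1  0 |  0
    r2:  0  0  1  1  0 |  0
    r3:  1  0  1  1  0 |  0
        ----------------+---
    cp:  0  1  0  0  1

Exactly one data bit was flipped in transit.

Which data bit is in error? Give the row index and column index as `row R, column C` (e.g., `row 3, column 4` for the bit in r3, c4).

row 3, column 3

Recompute each row's even parity and compare to rp:
  r0: data parity 0, sent rp 0 → ok
  r1: data parity 0, sent rp 0 → ok
  r2: data parity 0, sent rp 0 → ok
  r3: data parity 1, sent rp 0 → mismatch
Recompute each column's even parity and compare to cp:
  c0: data parity 0, sent cp 0 → ok
  c1: data parity 1, sent cp 1 → ok
  c2: data parity 0, sent cp 0 → ok
  c3: data parity 1, sent cp 0 → mismatch
  c4: data parity 1, sent cp 1 → ok
Exactly one row (r3) and one column (c3) fail → the flipped bit is at their intersection.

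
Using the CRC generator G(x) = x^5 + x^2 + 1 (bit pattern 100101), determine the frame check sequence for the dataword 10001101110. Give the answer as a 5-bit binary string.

11010

Append 5 zeros: 1000110111000000. Divide by 100101 (XOR where the leading bit is 1):
  pos 0: 100011 XOR 100101 = 000110
  pos 3: 110011 XOR 100101 = 010110
  pos 4: 101101 XOR 100101 = 001000
  pos 6: 100000 XOR 100101 = 000101
  pos 9: 101000 XOR 100101 = 001101
Remainder (last 5 bits) = 11010. This is the CRC / FCS.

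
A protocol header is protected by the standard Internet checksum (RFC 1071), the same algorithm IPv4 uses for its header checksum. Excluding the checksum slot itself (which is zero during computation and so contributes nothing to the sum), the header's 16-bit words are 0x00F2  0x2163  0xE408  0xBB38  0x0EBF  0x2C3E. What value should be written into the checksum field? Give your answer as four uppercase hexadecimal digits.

036C

One's-complement addition (fold any carry out of bit 15 back into bit 0):
  0x00F2 + 0x2163 = 0x02255
  0x2255 + 0xE408 = 0x1065D → wrap carry → 0x065E
  0x065E + 0xBB38 = 0x0C196
  0xC196 + 0x0EBF = 0x0D055
  0xD055 + 0x2C3E = 0x0FC93
One's-complement sum = 0xFC93.
Checksum = ~0xFC93 & 0xFFFF = 0x036C.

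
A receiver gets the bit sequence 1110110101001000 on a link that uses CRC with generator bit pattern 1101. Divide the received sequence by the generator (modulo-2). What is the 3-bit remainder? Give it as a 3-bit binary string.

110

Modulo-2 division of 1110110101001000 by 1101:
  pos 0: 1110 XOR 1101 = 0011
  pos 2: 1111 XOR 1101 = 0010
  pos 4: 1001 XOR 1101 = 0100
  pos 5: 1000 XOR 1101 = 0101
  pos 6: 1011 XOR 1101 = 0110
  pos 7: 1100 XOR 1101 = 0001
  pos 10: 1010 XOR 1101 = 0111
  pos 11: 1110 XOR 1101 = 0011
Remainder = 110 (nonzero — an error is detected).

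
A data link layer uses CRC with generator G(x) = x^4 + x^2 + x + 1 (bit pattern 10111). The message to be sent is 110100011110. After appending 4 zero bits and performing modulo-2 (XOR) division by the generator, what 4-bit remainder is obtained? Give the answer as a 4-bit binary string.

1011

Append 4 zeros: 1101000111100000. Divide by 10111 (XOR where the leading bit is 1):
  pos 0: 11010 XOR 10111 = 01101
  pos 1: 11010 XOR 10111 = 01101
  pos 2: 11010 XOR 10111 = 01101
  pos 3: 11011 XOR 10111 = 01100
  pos 4: 11001 XOR 10111 = 01110
  pos 5: 11101 XOR 10111 = 01010
  pos 6: 10101 XOR 10111 = 00010
  pos 9: 10000 XOR 10111 = 00111
  pos 11: 11100 XOR 10111 = 01011
Remainder (last 4 bits) = 1011. This is the CRC / FCS.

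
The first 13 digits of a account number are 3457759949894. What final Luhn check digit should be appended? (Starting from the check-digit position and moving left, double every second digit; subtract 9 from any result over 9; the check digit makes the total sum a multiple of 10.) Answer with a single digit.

3

Partial digits right→left: 4 9 8 9 4 9 9 5 7 7 5 4 3
Double every second digit counting from the check-digit position (so the 1st, 3rd, 5th, ... of the partial from the right).
  doubled (with −9 where >9): 8 7 8 9 5 1 6 → sum 44
  kept as-is: 9 9 9 5 7 4 → sum 43
Total = 44 + 43 = 87.
Check digit = (10 − (87 mod 10)) mod 10 = 3.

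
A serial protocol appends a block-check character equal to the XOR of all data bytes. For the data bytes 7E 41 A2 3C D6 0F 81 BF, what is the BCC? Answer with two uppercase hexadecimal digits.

46

XOR the bytes together:
  start with 0x7E
  0x7E ⊕ 0x41 = 0x3F
  0x3F ⊕ 0xA2 = 0x9D
  0x9D ⊕ 0x3C = 0xA1
  0xA1 ⊕ 0xD6 = 0x77
  0x77 ⊕ 0x0F = 0x78
  0x78 ⊕ 0x81 = 0xF9
  0xF9 ⊕ 0xBF = 0x46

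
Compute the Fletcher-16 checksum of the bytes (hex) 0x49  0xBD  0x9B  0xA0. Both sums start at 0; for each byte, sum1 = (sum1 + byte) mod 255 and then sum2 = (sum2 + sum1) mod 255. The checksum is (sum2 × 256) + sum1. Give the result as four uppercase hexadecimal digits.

3643

Running sums (mod 255):
  after byte 0 (0x49): sum1=73, sum2=73
  after byte 1 (0xBD): sum1=7, sum2=80
  after byte 2 (0x9B): sum1=162, sum2=242
  after byte 3 (0xA0): sum1=67, sum2=54
Checksum = sum2·256 + sum1 = 54·256 + 67 = 13891 = 0x3643.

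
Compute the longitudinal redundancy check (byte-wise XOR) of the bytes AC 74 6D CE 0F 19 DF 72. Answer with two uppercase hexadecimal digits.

XOR the bytes together:
  start with 0xAC
  0xAC ⊕ 0x74 = 0xD8
  0xD8 ⊕ 0x6D = 0xB5
  0xB5 ⊕ 0xCE = 0x7B
  0x7B ⊕ 0x0F = 0x74
  0x74 ⊕ 0x19 = 0x6D
  0x6D ⊕ 0xDF = 0xB2
  0xB2 ⊕ 0x72 = 0xC0

C0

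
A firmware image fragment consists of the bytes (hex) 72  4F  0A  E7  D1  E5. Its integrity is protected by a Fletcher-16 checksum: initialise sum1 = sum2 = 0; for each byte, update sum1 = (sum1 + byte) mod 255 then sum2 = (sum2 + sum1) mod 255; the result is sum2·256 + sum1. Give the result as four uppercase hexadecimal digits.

Running sums (mod 255):
  after byte 0 (72): sum1=114, sum2=114
  after byte 1 (4F): sum1=193, sum2=52
  after byte 2 (0A): sum1=203, sum2=0
  after byte 3 (E7): sum1=179, sum2=179
  after byte 4 (D1): sum1=133, sum2=57
  after byte 5 (E5): sum1=107, sum2=164
Checksum = sum2·256 + sum1 = 164·256 + 107 = 42091 = 0xA46B.

A46B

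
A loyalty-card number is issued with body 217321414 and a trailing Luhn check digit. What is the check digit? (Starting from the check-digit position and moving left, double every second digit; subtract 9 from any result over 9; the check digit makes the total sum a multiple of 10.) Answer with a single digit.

5

Partial digits right→left: 4 1 4 1 2 3 7 1 2
Double every second digit counting from the check-digit position (so the 1st, 3rd, 5th, ... of the partial from the right).
  doubled (with −9 where >9): 8 8 4 5 4 → sum 29
  kept as-is: 1 1 3 1 → sum 6
Total = 29 + 6 = 35.
Check digit = (10 − (35 mod 10)) mod 10 = 5.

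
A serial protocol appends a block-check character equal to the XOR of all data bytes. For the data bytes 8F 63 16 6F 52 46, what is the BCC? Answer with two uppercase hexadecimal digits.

XOR the bytes together:
  start with 0x8F
  0x8F ⊕ 0x63 = 0xEC
  0xEC ⊕ 0x16 = 0xFA
  0xFA ⊕ 0x6F = 0x95
  0x95 ⊕ 0x52 = 0xC7
  0xC7 ⊕ 0x46 = 0x81

81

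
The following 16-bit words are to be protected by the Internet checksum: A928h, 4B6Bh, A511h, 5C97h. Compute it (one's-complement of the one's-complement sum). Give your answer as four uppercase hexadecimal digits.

09C3

One's-complement addition (fold any carry out of bit 15 back into bit 0):
  0xA928 + 0x4B6B = 0x0F493
  0xF493 + 0xA511 = 0x199A4 → wrap carry → 0x99A5
  0x99A5 + 0x5C97 = 0x0F63C
One's-complement sum = 0xF63C.
Checksum = ~0xF63C & 0xFFFF = 0x09C3.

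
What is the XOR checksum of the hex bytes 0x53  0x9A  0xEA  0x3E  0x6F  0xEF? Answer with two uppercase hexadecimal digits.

9D

XOR the bytes together:
  start with 0x53
  0x53 ⊕ 0x9A = 0xC9
  0xC9 ⊕ 0xEA = 0x23
  0x23 ⊕ 0x3E = 0x1D
  0x1D ⊕ 0x6F = 0x72
  0x72 ⊕ 0xEF = 0x9D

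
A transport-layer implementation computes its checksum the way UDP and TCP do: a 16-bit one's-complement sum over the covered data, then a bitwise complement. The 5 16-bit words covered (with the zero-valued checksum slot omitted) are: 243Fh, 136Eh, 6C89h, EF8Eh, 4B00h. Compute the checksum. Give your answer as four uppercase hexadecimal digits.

One's-complement addition (fold any carry out of bit 15 back into bit 0):
  0x243F + 0x136E = 0x037AD
  0x37AD + 0x6C89 = 0x0A436
  0xA436 + 0xEF8E = 0x193C4 → wrap carry → 0x93C5
  0x93C5 + 0x4B00 = 0x0DEC5
One's-complement sum = 0xDEC5.
Checksum = ~0xDEC5 & 0xFFFF = 0x213A.

213A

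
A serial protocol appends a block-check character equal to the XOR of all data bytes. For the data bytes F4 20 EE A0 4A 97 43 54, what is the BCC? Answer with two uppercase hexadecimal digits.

XOR the bytes together:
  start with 0xF4
  0xF4 ⊕ 0x20 = 0xD4
  0xD4 ⊕ 0xEE = 0x3A
  0x3A ⊕ 0xA0 = 0x9A
  0x9A ⊕ 0x4A = 0xD0
  0xD0 ⊕ 0x97 = 0x47
  0x47 ⊕ 0x43 = 0x04
  0x04 ⊕ 0x54 = 0x50

50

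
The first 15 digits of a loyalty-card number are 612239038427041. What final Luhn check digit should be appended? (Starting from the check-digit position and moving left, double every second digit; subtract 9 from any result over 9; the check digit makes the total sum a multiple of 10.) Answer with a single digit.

4

Partial digits right→left: 1 4 0 7 2 4 8 3 0 9 3 2 2 1 6
Double every second digit counting from the check-digit position (so the 1st, 3rd, 5th, ... of the partial from the right).
  doubled (with −9 where >9): 2 0 4 7 0 6 4 3 → sum 26
  kept as-is: 4 7 4 3 9 2 1 → sum 30
Total = 26 + 30 = 56.
Check digit = (10 − (56 mod 10)) mod 10 = 4.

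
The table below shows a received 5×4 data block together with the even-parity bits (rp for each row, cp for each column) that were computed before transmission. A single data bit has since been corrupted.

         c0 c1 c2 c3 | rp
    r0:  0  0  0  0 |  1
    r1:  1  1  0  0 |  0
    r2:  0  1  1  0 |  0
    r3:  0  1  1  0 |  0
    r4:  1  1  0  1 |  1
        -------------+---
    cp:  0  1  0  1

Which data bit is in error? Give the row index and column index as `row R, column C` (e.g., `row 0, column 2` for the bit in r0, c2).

Recompute each row's even parity and compare to rp:
  r0: data parity 0, sent rp 1 → mismatch
  r1: data parity 0, sent rp 0 → ok
  r2: data parity 0, sent rp 0 → ok
  r3: data parity 0, sent rp 0 → ok
  r4: data parity 1, sent rp 1 → ok
Recompute each column's even parity and compare to cp:
  c0: data parity 0, sent cp 0 → ok
  c1: data parity 0, sent cp 1 → mismatch
  c2: data parity 0, sent cp 0 → ok
  c3: data parity 1, sent cp 1 → ok
Exactly one row (r0) and one column (c1) fail → the flipped bit is at their intersection.

row 0, column 1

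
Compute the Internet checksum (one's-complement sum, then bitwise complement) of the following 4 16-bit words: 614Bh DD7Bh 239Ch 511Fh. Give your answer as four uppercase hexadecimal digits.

4C7D

One's-complement addition (fold any carry out of bit 15 back into bit 0):
  0x614B + 0xDD7B = 0x13EC6 → wrap carry → 0x3EC7
  0x3EC7 + 0x239C = 0x06263
  0x6263 + 0x511F = 0x0B382
One's-complement sum = 0xB382.
Checksum = ~0xB382 & 0xFFFF = 0x4C7D.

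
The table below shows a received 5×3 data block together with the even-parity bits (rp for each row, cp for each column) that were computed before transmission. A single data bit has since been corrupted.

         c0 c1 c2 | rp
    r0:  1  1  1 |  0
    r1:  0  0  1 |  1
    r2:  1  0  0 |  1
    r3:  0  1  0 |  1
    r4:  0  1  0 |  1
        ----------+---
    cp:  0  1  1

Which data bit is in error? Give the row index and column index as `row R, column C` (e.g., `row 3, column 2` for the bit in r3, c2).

Recompute each row's even parity and compare to rp:
  r0: data parity 1, sent rp 0 → mismatch
  r1: data parity 1, sent rp 1 → ok
  r2: data parity 1, sent rp 1 → ok
  r3: data parity 1, sent rp 1 → ok
  r4: data parity 1, sent rp 1 → ok
Recompute each column's even parity and compare to cp:
  c0: data parity 0, sent cp 0 → ok
  c1: data parity 1, sent cp 1 → ok
  c2: data parity 0, sent cp 1 → mismatch
Exactly one row (r0) and one column (c2) fail → the flipped bit is at their intersection.

row 0, column 2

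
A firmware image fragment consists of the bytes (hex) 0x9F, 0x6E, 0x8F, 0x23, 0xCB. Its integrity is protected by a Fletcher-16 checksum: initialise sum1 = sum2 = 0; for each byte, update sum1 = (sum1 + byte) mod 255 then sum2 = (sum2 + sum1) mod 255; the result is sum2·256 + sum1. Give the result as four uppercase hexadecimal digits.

Running sums (mod 255):
  after byte 0 (0x9F): sum1=159, sum2=159
  after byte 1 (0x6E): sum1=14, sum2=173
  after byte 2 (0x8F): sum1=157, sum2=75
  after byte 3 (0x23): sum1=192, sum2=12
  after byte 4 (0xCB): sum1=140, sum2=152
Checksum = sum2·256 + sum1 = 152·256 + 140 = 39052 = 0x988C.

988C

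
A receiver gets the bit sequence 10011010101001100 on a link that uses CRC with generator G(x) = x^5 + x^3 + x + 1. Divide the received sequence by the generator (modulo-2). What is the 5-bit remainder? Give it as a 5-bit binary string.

Modulo-2 division of 10011010101001100 by 101011:
  pos 0: 100110 XOR 101011 = 001101
  pos 2: 110110 XOR 101011 = 011101
  pos 3: 111011 XOR 101011 = 010000
  pos 4: 100000 XOR 101011 = 001011
  pos 6: 101110 XOR 101011 = 000101
  pos 9: 101011 XOR 101011 = 000000
Remainder = 00000 (zero — the frame passes the CRC check).

00000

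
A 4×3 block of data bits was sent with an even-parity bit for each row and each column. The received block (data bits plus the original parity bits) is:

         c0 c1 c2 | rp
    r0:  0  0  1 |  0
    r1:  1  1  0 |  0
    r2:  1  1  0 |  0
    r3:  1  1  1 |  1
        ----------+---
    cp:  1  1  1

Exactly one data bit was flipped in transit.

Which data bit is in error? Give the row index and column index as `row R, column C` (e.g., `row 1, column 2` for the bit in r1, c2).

row 0, column 2

Recompute each row's even parity and compare to rp:
  r0: data parity 1, sent rp 0 → mismatch
  r1: data parity 0, sent rp 0 → ok
  r2: data parity 0, sent rp 0 → ok
  r3: data parity 1, sent rp 1 → ok
Recompute each column's even parity and compare to cp:
  c0: data parity 1, sent cp 1 → ok
  c1: data parity 1, sent cp 1 → ok
  c2: data parity 0, sent cp 1 → mismatch
Exactly one row (r0) and one column (c2) fail → the flipped bit is at their intersection.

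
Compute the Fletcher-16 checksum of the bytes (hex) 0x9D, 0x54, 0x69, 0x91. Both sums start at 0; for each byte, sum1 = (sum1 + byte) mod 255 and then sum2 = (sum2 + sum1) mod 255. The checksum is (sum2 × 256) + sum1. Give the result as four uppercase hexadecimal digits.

Running sums (mod 255):
  after byte 0 (0x9D): sum1=157, sum2=157
  after byte 1 (0x54): sum1=241, sum2=143
  after byte 2 (0x69): sum1=91, sum2=234
  after byte 3 (0x91): sum1=236, sum2=215
Checksum = sum2·256 + sum1 = 215·256 + 236 = 55276 = 0xD7EC.

D7EC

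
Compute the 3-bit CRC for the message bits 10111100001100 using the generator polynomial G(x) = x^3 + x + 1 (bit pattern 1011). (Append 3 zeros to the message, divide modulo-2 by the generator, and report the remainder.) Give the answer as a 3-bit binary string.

011

Append 3 zeros: 10111100001100000. Divide by 1011 (XOR where the leading bit is 1):
  pos 0: 1011 XOR 1011 = 0000
  pos 4: 1100 XOR 1011 = 0111
  pos 5: 1110 XOR 1011 = 0101
  pos 6: 1010 XOR 1011 = 0001
  pos 9: 1110 XOR 1011 = 0101
  pos 10: 1010 XOR 1011 = 0001
  pos 13: 1000 XOR 1011 = 0011
Remainder (last 3 bits) = 011. This is the CRC / FCS.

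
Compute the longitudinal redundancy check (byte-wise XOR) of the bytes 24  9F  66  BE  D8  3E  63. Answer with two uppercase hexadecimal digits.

XOR the bytes together:
  start with 0x24
  0x24 ⊕ 0x9F = 0xBB
  0xBB ⊕ 0x66 = 0xDD
  0xDD ⊕ 0xBE = 0x63
  0x63 ⊕ 0xD8 = 0xBB
  0xBB ⊕ 0x3E = 0x85
  0x85 ⊕ 0x63 = 0xE6

E6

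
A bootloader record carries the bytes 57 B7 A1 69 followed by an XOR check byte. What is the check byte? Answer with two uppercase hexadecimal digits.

XOR the bytes together:
  start with 0x57
  0x57 ⊕ 0xB7 = 0xE0
  0xE0 ⊕ 0xA1 = 0x41
  0x41 ⊕ 0x69 = 0x28

28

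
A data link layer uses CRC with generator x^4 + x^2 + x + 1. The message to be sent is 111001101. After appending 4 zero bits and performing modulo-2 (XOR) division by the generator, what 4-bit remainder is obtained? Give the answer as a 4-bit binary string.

Append 4 zeros: 1110011010000. Divide by 10111 (XOR where the leading bit is 1):
  pos 0: 11100 XOR 10111 = 01011
  pos 1: 10111 XOR 10111 = 00000
  pos 6: 10100 XOR 10111 = 00011
Remainder (last 4 bits) = 1100. This is the CRC / FCS.

1100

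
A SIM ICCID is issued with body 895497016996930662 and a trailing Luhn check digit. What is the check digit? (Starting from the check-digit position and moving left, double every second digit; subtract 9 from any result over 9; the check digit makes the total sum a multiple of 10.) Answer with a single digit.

9

Partial digits right→left: 2 6 6 0 3 9 6 9 9 6 1 0 7 9 4 5 9 8
Double every second digit counting from the check-digit position (so the 1st, 3rd, 5th, ... of the partial from the right).
  doubled (with −9 where >9): 4 3 6 3 9 2 5 8 9 → sum 49
  kept as-is: 6 0 9 9 6 0 9 5 8 → sum 52
Total = 49 + 52 = 101.
Check digit = (10 − (101 mod 10)) mod 10 = 9.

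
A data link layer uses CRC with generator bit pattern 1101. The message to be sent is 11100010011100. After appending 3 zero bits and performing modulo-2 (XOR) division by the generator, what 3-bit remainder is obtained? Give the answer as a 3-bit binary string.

Append 3 zeros: 11100010011100000. Divide by 1101 (XOR where the leading bit is 1):
  pos 0: 1110 XOR 1101 = 0011
  pos 2: 1100 XOR 1101 = 0001
  pos 5: 1100 XOR 1101 = 0001
  pos 8: 1111 XOR 1101 = 0010
  pos 10: 1000 XOR 1101 = 0101
  pos 11: 1010 XOR 1101 = 0111
  pos 12: 1110 XOR 1101 = 0011
Remainder (last 3 bits) = 110. This is the CRC / FCS.

110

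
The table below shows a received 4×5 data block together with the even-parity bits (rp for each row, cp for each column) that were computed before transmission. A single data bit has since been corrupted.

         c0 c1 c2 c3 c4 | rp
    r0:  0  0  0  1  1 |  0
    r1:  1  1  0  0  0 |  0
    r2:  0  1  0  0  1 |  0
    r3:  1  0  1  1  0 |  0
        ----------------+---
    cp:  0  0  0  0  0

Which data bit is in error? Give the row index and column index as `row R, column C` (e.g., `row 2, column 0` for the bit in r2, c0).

Recompute each row's even parity and compare to rp:
  r0: data parity 0, sent rp 0 → ok
  r1: data parity 0, sent rp 0 → ok
  r2: data parity 0, sent rp 0 → ok
  r3: data parity 1, sent rp 0 → mismatch
Recompute each column's even parity and compare to cp:
  c0: data parity 0, sent cp 0 → ok
  c1: data parity 0, sent cp 0 → ok
  c2: data parity 1, sent cp 0 → mismatch
  c3: data parity 0, sent cp 0 → ok
  c4: data parity 0, sent cp 0 → ok
Exactly one row (r3) and one column (c2) fail → the flipped bit is at their intersection.

row 3, column 2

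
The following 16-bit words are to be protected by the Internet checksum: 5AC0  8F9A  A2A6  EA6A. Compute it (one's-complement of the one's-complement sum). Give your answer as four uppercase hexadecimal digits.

8893

One's-complement addition (fold any carry out of bit 15 back into bit 0):
  0x5AC0 + 0x8F9A = 0x0EA5A
  0xEA5A + 0xA2A6 = 0x18D00 → wrap carry → 0x8D01
  0x8D01 + 0xEA6A = 0x1776B → wrap carry → 0x776C
One's-complement sum = 0x776C.
Checksum = ~0x776C & 0xFFFF = 0x8893.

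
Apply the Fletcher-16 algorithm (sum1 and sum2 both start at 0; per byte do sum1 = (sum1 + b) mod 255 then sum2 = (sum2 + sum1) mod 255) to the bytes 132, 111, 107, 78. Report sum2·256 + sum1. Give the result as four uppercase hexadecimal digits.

85AD

Running sums (mod 255):
  after byte 0 (132): sum1=132, sum2=132
  after byte 1 (111): sum1=243, sum2=120
  after byte 2 (107): sum1=95, sum2=215
  after byte 3 (78): sum1=173, sum2=133
Checksum = sum2·256 + sum1 = 133·256 + 173 = 34221 = 0x85AD.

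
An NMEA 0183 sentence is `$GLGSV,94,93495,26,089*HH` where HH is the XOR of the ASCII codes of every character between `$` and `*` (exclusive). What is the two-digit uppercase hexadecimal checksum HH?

XOR the ASCII codes of the payload characters:
  'G' = 0x47 → acc = 0x47
  'L' = 0x4C → acc = 0x0B
  'G' = 0x47 → acc = 0x4C
  'S' = 0x53 → acc = 0x1F
  'V' = 0x56 → acc = 0x49
  ',' = 0x2C → acc = 0x65
  '9' = 0x39 → acc = 0x5C
  '4' = 0x34 → acc = 0x68
  ',' = 0x2C → acc = 0x44
  '9' = 0x39 → acc = 0x7D
  '3' = 0x33 → acc = 0x4E
  '4' = 0x34 → acc = 0x7A
  '9' = 0x39 → acc = 0x43
  '5' = 0x35 → acc = 0x76
  ',' = 0x2C → acc = 0x5A
  '2' = 0x32 → acc = 0x68
  '6' = 0x36 → acc = 0x5E
  ',' = 0x2C → acc = 0x72
  '0' = 0x30 → acc = 0x42
  '8' = 0x38 → acc = 0x7A
  '9' = 0x39 → acc = 0x43
Checksum = 0x43.

43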